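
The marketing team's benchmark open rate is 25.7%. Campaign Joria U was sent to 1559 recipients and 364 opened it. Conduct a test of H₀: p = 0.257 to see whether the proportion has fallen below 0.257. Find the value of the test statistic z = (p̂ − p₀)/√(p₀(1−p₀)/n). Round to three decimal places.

z = -2.125

p̂ = 364/1559 = 0.23348.
Under H₀, SE = √(0.257·0.743/1559) = √(0.000122483) = 0.01107.
z = (0.23348 − 0.257)/0.01107 = -0.02352/0.01107 = -2.125.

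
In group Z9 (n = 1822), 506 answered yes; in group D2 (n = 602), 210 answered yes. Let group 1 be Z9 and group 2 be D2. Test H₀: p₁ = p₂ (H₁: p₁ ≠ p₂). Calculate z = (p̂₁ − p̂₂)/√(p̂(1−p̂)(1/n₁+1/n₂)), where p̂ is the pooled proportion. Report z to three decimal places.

p̂₁ = 506/1822 = 0.27772, p̂₂ = 210/602 = 0.34884.
Pooled p̂ = (506+210)/(1822+602) = 716/2424 = 0.29538.
SE = √(p̂(1−p̂)(1/n₁+1/n₂)) = √(0.29538·0.70462·0.00220998) = √(0.000459964) = 0.02145.
z = (0.27772 − 0.34884)/0.02145 = -0.07112/0.02145 = -3.316.
p-value = 2·P(Z > 3.316) ≈ 0.0009.

z = -3.316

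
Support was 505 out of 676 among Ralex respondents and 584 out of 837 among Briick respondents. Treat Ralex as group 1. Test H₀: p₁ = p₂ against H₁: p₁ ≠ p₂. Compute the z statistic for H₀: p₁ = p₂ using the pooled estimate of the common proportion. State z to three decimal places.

z = 2.123

p̂₁ = 505/676 ≈ 0.747041, p̂₂ = 584/837 ≈ 0.697730.
Pooled p̂ = (505+584)/(676+837) = 1089/1513 = 0.719762.
SE = √(0.201705 × 0.00267403) = 0.023224.
z = (0.747041 − 0.697730)/0.023224 = 0.049311/0.023224 = 2.123.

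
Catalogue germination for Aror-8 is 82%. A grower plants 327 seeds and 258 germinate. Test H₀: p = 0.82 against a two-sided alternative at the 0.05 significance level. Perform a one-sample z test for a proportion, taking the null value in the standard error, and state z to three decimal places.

p̂ = 258/327 = 0.788991.
SE = √(p₀(1−p₀)/n) = √(0.1476/327) = 0.021246.
z = (0.788991 − 0.82)/0.021246 = -0.031009/0.021246 = -1.460.
p-value = 2·P(Z > 1.460) ≈ 0.1444; since p > α = 0.05, fail to reject H₀.

z = -1.460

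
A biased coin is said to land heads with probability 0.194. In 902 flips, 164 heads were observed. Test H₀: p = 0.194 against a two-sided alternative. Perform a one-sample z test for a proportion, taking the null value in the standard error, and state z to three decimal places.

z = -0.925

p̂ = 164/902 ≈ 0.18182.
Standard error under H₀: √(0.194×0.806/902) = 0.01317.
z = (0.18182 − 0.194)/0.01317 = -0.01218/0.01317 = -0.925.
p-value = 2·P(Z > 0.925) ≈ 0.3548.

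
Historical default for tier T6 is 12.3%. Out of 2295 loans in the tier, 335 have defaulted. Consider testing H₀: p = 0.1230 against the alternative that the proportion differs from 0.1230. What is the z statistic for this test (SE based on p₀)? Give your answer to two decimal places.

p̂ = 335/2295 ≈ 0.14597.
Standard error under H₀: √(0.123×0.877/2295) = 0.00686.
z = (0.14597 − 0.123)/0.00686 = 0.02297/0.00686 = 3.35.
Two-sided p-value ≈ 2·Φ(−3.350) = 0.0008.

z = 3.35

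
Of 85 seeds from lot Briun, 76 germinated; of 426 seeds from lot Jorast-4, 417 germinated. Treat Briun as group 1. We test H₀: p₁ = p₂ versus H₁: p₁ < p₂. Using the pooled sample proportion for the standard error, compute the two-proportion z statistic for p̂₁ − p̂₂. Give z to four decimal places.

z = -3.8702

p̂₁ = 76/85 = 0.8941176, p̂₂ = 417/426 = 0.9788732.
Pooled p̂ = (76+417)/(85+426) = 493/511 = 0.9647750.
SE = √(p̂(1−p̂)(1/n₁+1/n₂)) = √(0.9647750·0.0352250·0.0141121) = √(0.00047959) = 0.0218995.
z = (0.8941176 − 0.9788732)/0.0218995 = -0.0847556/0.0218995 = -3.8702.
p-value = P(Z < -3.870) ≈ 0.0001.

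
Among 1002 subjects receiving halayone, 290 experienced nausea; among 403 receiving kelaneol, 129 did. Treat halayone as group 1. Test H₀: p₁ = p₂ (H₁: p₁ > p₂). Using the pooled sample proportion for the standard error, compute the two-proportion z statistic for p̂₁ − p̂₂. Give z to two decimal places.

p̂₁ = 290/1002 ≈ 0.2894, p̂₂ = 129/403 ≈ 0.3201.
Pooled p̂ = (290+129)/(1002+403) = 419/1405 = 0.2982.
SE = √(0.209285 × 0.00347939) = 0.0270.
z = (0.2894 − 0.3201)/0.0270 = -0.0307/0.0270 = -1.14.

z = -1.14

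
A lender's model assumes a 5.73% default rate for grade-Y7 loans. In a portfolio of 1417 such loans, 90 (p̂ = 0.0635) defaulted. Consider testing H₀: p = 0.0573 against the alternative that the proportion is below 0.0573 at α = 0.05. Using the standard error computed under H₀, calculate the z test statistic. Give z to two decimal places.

p̂ = 90/1417 = 0.06351.
Standard error under H₀: √(0.0573×0.9427/1417) = 0.00617.
z = (0.06351 − 0.0573)/0.00617 = 0.00621/0.00617 = 1.01.
p-value = P(Z < 1.007) ≈ 0.8429; since p > α = 0.05, fail to reject H₀.

z = 1.01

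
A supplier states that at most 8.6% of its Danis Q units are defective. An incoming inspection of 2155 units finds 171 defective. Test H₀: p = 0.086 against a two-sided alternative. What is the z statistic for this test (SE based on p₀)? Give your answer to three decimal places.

z = -1.101

p̂ = 171/2155 ≈ 0.07935.
SE = √(p₀(1−p₀)/n) = √(0.078604/2155) = 0.00604.
z = (0.07935 − 0.086)/0.00604 = -0.00665/0.00604 = -1.101.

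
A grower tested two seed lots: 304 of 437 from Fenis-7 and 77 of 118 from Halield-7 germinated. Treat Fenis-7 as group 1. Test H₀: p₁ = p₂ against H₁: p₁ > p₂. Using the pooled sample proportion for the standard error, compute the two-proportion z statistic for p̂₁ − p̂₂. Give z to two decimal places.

p̂₁ = 304/437 ≈ 0.6957, p̂₂ = 77/118 ≈ 0.6525.
Pooled p̂ = (304+77)/(437+118) = 381/555 = 0.6865.
SE = √(0.215223 × 0.0107629) = 0.0481.
z = (0.6957 − 0.6525)/0.0481 = 0.0432/0.0481 = 0.90.
p-value = P(Z > 0.896) ≈ 0.1852.

z = 0.90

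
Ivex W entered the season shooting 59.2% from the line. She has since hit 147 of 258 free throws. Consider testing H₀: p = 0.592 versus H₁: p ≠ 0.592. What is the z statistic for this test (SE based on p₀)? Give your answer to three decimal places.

z = -0.727

p̂ = 147/258 = 0.569767.
SE = √(p₀(1−p₀)/n) = √(0.24154/258) = 0.030597.
z = (0.569767 − 0.592)/0.030597 = -0.022233/0.030597 = -0.727.
Two-sided p-value ≈ 2·Φ(−0.727) = 0.4675.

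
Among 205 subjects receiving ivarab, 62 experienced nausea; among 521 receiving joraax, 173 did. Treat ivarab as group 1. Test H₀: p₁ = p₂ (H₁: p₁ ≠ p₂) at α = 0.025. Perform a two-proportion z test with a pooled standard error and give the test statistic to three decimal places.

p̂₁ = 62/205 = 0.302439, p̂₂ = 173/521 = 0.332054.
Pooled p̂ = (62+173)/(205+521) = 235/726 = 0.323691.
SE = √(0.218915 × 0.00679743) = 0.038575.
z = (0.302439 − 0.332054)/0.038575 = -0.029615/0.038575 = -0.768.
p-value = 2·P(Z > 0.768) ≈ 0.4427, so at α = 0.025 we fail to reject H₀.

z = -0.768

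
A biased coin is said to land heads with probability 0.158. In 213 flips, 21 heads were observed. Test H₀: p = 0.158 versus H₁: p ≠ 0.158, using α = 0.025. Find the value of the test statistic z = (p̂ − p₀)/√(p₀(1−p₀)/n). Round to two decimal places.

z = -2.38

p̂ = 21/213 = 0.0986.
SE = √(p₀(1−p₀)/n) = √(0.13304/213) = 0.0250.
z = (0.0986 − 0.158)/0.0250 = -0.0594/0.0250 = -2.38.
p-value = 2·P(Z > 2.377) ≈ 0.0174, so at α = 0.025 we reject H₀.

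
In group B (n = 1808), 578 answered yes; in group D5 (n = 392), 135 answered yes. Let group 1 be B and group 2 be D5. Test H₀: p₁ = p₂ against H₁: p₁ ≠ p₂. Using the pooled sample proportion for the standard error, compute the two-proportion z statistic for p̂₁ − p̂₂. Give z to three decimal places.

p̂₁ = 578/1808 = 0.31969, p̂₂ = 135/392 = 0.34439.
Pooled p̂ = (578+135)/(1808+392) = 713/2200 = 0.32409.
SE = √(0.219056 × 0.00310412) = 0.02608.
z = (0.31969 − 0.34439)/0.02608 = -0.02470/0.02608 = -0.947.

z = -0.947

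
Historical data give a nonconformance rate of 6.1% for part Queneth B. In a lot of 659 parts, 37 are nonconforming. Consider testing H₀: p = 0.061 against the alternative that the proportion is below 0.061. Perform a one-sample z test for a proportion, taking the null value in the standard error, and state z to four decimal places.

p̂ = 37/659 ≈ 0.0561457.
Standard error under H₀: √(0.061×0.939/659) = 0.0093230.
z = (0.0561457 − 0.061)/0.0093230 = -0.0048543/0.0093230 = -0.5207.
p-value = P(Z < -0.521) ≈ 0.3013.

z = -0.5207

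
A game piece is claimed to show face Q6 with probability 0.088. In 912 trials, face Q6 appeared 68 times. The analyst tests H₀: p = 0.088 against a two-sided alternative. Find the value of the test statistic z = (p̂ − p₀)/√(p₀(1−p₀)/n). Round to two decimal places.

p̂ = 68/912 = 0.0746.
Under H₀, SE = √(0.088·0.912/912) = √(8.8e-05) = 0.0094.
z = (0.0746 − 0.088)/0.0094 = -0.0134/0.0094 = -1.43.

z = -1.43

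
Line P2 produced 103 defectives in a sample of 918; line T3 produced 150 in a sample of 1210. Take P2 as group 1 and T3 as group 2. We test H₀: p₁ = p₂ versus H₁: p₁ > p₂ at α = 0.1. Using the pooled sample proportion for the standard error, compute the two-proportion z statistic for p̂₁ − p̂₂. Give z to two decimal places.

z = -0.83

p̂₁ = 103/918 ≈ 0.1122, p̂₂ = 150/1210 ≈ 0.1240.
Pooled p̂ = (103+150)/(918+1210) = 253/2128 = 0.1189.
SE = √(0.104756 × 0.00191577) = 0.0142.
z = (0.1122 − 0.1240)/0.0142 = -0.0118/0.0142 = -0.83.
p-value = P(Z > -0.831) ≈ 0.7969; since p > α = 0.1, fail to reject H₀.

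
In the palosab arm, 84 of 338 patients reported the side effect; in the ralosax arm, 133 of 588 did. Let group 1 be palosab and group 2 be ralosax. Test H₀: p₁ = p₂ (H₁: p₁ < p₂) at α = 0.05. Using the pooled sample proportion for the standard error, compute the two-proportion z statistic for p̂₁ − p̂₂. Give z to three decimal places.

z = 0.772

p̂₁ = 84/338 = 0.24852, p̂₂ = 133/588 = 0.22619.
Pooled p̂ = (84+133)/(338+588) = 217/926 = 0.23434.
SE = √(0.179425 × 0.00465926) = 0.02891.
z = (0.24852 − 0.22619)/0.02891 = 0.02233/0.02891 = 0.772.
p-value = P(Z < 0.772) ≈ 0.7800; since p > α = 0.05, fail to reject H₀.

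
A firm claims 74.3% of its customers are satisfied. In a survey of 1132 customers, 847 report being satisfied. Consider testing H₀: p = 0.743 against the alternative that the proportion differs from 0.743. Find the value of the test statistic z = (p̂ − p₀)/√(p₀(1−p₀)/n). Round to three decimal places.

p̂ = 847/1132 = 0.74823.
Standard error under H₀: √(0.743×0.257/1132) = 0.01299.
z = (0.74823 − 0.743)/0.01299 = 0.00523/0.01299 = 0.403.

z = 0.403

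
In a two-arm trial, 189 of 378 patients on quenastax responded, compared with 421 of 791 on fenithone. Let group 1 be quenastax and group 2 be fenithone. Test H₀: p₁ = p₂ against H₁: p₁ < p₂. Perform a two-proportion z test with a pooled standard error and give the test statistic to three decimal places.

p̂₁ = 189/378 = 0.50000, p̂₂ = 421/791 = 0.53224.
Pooled p̂ = (189+421)/(378+791) = 610/1169 = 0.52181.
SE = √(p̂(1−p̂)(1/n₁+1/n₂)) = √(0.52181·0.47819·0.00390973) = √(0.000975571) = 0.03123.
z = (0.50000 − 0.53224)/0.03123 = -0.03224/0.03123 = -1.032.

z = -1.032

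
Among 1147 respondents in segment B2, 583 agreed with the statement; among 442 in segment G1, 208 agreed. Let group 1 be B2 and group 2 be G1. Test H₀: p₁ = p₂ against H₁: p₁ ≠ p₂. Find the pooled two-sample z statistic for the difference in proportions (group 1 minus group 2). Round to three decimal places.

z = 1.347

p̂₁ = 583/1147 ≈ 0.50828, p̂₂ = 208/442 ≈ 0.47059.
Pooled p̂ = (583+208)/(1147+442) = 791/1589 = 0.49780.
SE = √(p̂(1−p̂)(1/n₁+1/n₂)) = √(0.49780·0.50220·0.00313428) = √(0.000783556) = 0.02799.
z = (0.50828 − 0.47059)/0.02799 = 0.03769/0.02799 = 1.347.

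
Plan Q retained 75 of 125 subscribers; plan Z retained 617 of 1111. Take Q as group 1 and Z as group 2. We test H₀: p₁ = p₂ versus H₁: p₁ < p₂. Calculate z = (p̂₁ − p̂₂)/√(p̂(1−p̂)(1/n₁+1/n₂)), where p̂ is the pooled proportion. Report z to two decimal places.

z = 0.95

p̂₁ = 75/125 ≈ 0.6000, p̂₂ = 617/1111 ≈ 0.5554.
Pooled p̂ = (75+617)/(125+1111) = 692/1236 = 0.5599.
SE = √(p̂(1−p̂)(1/n₁+1/n₂)) = √(0.5599·0.4401·0.00890009) = √(0.00219312) = 0.0468.
z = (0.6000 − 0.5554)/0.0468 = 0.0446/0.0468 = 0.95.
p-value = P(Z < 0.953) ≈ 0.8298.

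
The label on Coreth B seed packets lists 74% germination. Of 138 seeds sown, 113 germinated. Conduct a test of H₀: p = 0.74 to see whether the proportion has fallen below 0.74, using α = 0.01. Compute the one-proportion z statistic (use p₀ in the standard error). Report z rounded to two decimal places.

z = 2.11

p̂ = 113/138 = 0.8188.
SE = √(p₀(1−p₀)/n) = √(0.1924/138) = 0.0373.
z = (0.8188 − 0.74)/0.0373 = 0.0788/0.0373 = 2.11.
p-value = P(Z < 2.111) ≈ 0.9826. With α = 0.01, fail to reject H₀.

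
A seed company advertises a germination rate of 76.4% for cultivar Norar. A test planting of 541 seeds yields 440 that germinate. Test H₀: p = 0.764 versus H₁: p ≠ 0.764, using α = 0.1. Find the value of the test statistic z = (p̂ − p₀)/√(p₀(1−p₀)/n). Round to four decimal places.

p̂ = 440/541 ≈ 0.813309.
Standard error under H₀: √(0.764×0.236/541) = 0.018256.
z = (0.813309 − 0.764)/0.018256 = 0.049309/0.018256 = 2.7010.
p-value = 2·P(Z > 2.701) ≈ 0.0069, so at α = 0.1 we reject H₀.

z = 2.7010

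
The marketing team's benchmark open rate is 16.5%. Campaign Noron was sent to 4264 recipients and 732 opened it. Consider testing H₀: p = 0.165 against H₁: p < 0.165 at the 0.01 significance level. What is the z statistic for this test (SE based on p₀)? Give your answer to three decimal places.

z = 1.173

p̂ = 732/4264 = 0.171670.
Standard error under H₀: √(0.165×0.835/4264) = 0.005684.
z = (0.171670 − 0.165)/0.005684 = 0.006670/0.005684 = 1.173.
p-value = P(Z < 1.173) ≈ 0.8797, so at α = 0.01 we fail to reject H₀.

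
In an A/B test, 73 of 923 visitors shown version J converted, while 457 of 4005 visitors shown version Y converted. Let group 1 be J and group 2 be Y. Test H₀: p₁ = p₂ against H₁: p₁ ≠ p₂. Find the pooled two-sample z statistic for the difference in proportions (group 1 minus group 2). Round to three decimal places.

z = -3.096

p̂₁ = 73/923 ≈ 0.07909, p̂₂ = 457/4005 ≈ 0.11411.
Pooled p̂ = (73+457)/(923+4005) = 530/4928 = 0.10755.
SE = √(p̂(1−p̂)(1/n₁+1/n₂)) = √(0.10755·0.89245·0.00133311) = √(0.000127955) = 0.01131.
z = (0.07909 − 0.11411)/0.01131 = -0.03502/0.01131 = -3.096.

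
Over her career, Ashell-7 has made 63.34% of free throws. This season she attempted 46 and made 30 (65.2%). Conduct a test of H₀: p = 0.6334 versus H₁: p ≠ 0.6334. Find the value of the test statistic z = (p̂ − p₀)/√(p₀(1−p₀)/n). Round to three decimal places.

p̂ = 30/46 = 0.65217.
SE = √(p₀(1−p₀)/n) = √(0.2322/46) = 0.07105.
z = (0.65217 − 0.6334)/0.07105 = 0.01877/0.07105 = 0.264.

z = 0.264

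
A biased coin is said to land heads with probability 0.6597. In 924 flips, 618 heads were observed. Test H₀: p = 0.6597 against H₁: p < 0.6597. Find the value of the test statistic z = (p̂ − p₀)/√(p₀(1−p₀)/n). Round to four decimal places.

z = 0.5858

p̂ = 618/924 = 0.668831.
SE = √(p₀(1−p₀)/n) = √(0.2245/924) = 0.015587.
z = (0.668831 − 0.6597)/0.015587 = 0.009131/0.015587 = 0.5858.
p-value = P(Z < 0.586) ≈ 0.7210.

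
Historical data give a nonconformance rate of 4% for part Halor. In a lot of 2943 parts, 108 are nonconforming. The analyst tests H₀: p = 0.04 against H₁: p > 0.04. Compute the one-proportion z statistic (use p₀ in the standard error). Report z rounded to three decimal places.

p̂ = 108/2943 = 0.03670.
Standard error under H₀: √(0.04×0.96/2943) = 0.00361.
z = (0.03670 − 0.04)/0.00361 = -0.00330/0.00361 = -0.914.

z = -0.914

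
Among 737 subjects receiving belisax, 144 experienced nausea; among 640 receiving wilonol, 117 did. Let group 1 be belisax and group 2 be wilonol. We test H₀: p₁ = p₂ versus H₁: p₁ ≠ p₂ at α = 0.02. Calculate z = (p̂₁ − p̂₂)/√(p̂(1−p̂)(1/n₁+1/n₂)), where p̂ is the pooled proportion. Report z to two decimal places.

p̂₁ = 144/737 = 0.1954, p̂₂ = 117/640 = 0.1828.
Pooled p̂ = (144+117)/(737+640) = 261/1377 = 0.1895.
SE = √(0.153616 × 0.00291935) = 0.0212.
z = (0.1954 − 0.1828)/0.0212 = 0.0126/0.0212 = 0.59.
Two-sided p-value ≈ 2·Φ(−0.594) = 0.5527, so at α = 0.02 we fail to reject H₀.

z = 0.59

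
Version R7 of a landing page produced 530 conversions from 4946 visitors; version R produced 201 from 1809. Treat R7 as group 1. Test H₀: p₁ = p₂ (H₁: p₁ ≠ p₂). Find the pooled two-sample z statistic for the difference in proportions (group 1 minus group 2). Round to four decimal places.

p̂₁ = 530/4946 = 0.107157, p̂₂ = 201/1809 = 0.111111.
Pooled p̂ = (530+201)/(4946+1809) = 731/6755 = 0.108216.
SE = √(0.0965054 × 0.000754975) = 0.008536.
z = (0.107157 − 0.111111)/0.008536 = -0.003954/0.008536 = -0.4632.
Two-sided p-value ≈ 2·Φ(−0.463) = 0.6432.

z = -0.4632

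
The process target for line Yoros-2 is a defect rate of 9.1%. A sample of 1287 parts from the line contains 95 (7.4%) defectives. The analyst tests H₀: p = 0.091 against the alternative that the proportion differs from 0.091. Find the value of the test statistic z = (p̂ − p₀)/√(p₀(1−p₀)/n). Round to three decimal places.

p̂ = 95/1287 = 0.073815.
Standard error under H₀: √(0.091×0.909/1287) = 0.008017.
z = (0.073815 − 0.091)/0.008017 = -0.017185/0.008017 = -2.144.

z = -2.144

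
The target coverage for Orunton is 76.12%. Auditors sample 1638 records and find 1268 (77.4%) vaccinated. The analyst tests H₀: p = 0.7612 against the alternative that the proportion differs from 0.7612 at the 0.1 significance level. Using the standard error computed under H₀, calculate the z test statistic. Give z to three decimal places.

z = 1.226

p̂ = 1268/1638 ≈ 0.77411.
Standard error under H₀: √(0.7612×0.2388/1638) = 0.01053.
z = (0.77411 − 0.7612)/0.01053 = 0.01291/0.01053 = 1.226.
p-value = 2·P(Z > 1.226) ≈ 0.2202; since p > α = 0.1, fail to reject H₀.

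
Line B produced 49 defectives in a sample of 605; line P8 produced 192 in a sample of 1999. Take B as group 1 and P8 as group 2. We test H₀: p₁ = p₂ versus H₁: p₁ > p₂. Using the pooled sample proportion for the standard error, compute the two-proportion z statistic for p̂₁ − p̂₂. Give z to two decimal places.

z = -1.12

p̂₁ = 49/605 ≈ 0.0810, p̂₂ = 192/1999 ≈ 0.0960.
Pooled p̂ = (49+192)/(605+1999) = 241/2604 = 0.0925.
SE = √(p̂(1−p̂)(1/n₁+1/n₂)) = √(0.0925·0.9075·0.00215314) = √(0.00018083) = 0.0134.
z = (0.0810 − 0.0960)/0.0134 = -0.0150/0.0134 = -1.12.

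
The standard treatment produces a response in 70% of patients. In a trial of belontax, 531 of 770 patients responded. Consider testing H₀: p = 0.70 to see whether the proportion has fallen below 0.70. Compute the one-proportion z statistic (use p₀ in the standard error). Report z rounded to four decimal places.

p̂ = 531/770 = 0.6896104.
Standard error under H₀: √(0.7×0.3/770) = 0.0165145.
z = (0.6896104 − 0.7)/0.0165145 = -0.0103896/0.0165145 = -0.6291.

z = -0.6291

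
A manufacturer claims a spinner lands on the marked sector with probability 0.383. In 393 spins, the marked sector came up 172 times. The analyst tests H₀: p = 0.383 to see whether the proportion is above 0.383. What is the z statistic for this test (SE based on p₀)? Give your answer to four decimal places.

p̂ = 172/393 = 0.4376590.
Standard error under H₀: √(0.383×0.617/393) = 0.0245214.
z = (0.4376590 − 0.383)/0.0245214 = 0.0546590/0.0245214 = 2.2290.

z = 2.2290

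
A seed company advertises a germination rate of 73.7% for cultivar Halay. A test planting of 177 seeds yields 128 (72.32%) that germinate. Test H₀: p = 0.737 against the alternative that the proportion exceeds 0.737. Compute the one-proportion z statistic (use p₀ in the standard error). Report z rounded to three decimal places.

p̂ = 128/177 = 0.72316.
Under H₀, SE = √(0.737·0.263/177) = √(0.00109509) = 0.03309.
z = (0.72316 − 0.737)/0.03309 = -0.01384/0.03309 = -0.418.
p-value = P(Z > -0.418) ≈ 0.6621.

z = -0.418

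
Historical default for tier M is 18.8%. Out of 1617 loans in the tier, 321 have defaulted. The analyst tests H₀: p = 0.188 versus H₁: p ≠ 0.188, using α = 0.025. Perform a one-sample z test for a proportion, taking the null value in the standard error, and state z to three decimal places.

z = 1.082

p̂ = 321/1617 = 0.19852.
SE = √(p₀(1−p₀)/n) = √(0.15266/1617) = 0.00972.
z = (0.19852 − 0.188)/0.00972 = 0.01052/0.00972 = 1.082.
Two-sided p-value ≈ 2·Φ(−1.082) = 0.2791. With α = 0.025, fail to reject H₀.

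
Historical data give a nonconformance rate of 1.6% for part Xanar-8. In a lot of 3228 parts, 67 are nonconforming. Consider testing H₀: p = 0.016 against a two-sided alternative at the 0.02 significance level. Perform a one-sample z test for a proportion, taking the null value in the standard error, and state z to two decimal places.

p̂ = 67/3228 = 0.02076.
Standard error under H₀: √(0.016×0.984/3228) = 0.00221.
z = (0.02076 − 0.016)/0.00221 = 0.00476/0.00221 = 2.15.
p-value = 2·P(Z > 2.153) ≈ 0.0313, so at α = 0.02 we fail to reject H₀.

z = 2.15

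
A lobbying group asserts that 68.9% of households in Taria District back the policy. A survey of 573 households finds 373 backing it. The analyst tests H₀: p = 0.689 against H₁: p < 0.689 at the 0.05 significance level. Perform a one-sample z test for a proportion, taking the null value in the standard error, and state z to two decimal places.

z = -1.97

p̂ = 373/573 = 0.6510.
Standard error under H₀: √(0.689×0.311/573) = 0.0193.
z = (0.6510 − 0.689)/0.0193 = -0.0380/0.0193 = -1.97.
p-value = P(Z < -1.967) ≈ 0.0246; since p < α = 0.05, reject H₀.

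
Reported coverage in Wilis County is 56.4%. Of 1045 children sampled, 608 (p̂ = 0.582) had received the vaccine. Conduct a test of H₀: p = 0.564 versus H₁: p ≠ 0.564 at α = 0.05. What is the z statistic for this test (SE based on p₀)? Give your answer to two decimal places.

p̂ = 608/1045 ≈ 0.5818.
Under H₀, SE = √(0.564·0.436/1045) = √(0.000235315) = 0.0153.
z = (0.5818 − 0.564)/0.0153 = 0.0178/0.0153 = 1.16.
p-value = 2·P(Z > 1.162) ≈ 0.2454; since p > α = 0.05, fail to reject H₀.

z = 1.16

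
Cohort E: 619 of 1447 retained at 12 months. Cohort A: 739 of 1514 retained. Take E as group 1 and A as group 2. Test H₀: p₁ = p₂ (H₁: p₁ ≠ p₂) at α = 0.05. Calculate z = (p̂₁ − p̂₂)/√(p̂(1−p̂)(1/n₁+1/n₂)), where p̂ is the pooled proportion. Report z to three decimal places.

p̂₁ = 619/1447 = 0.42778, p̂₂ = 739/1514 = 0.48811.
Pooled p̂ = (619+739)/(1447+1514) = 1358/2961 = 0.45863.
SE = √(p̂(1−p̂)(1/n₁+1/n₂)) = √(0.45863·0.54137·0.00135159) = √(0.000335583) = 0.01832.
z = (0.42778 − 0.48811)/0.01832 = -0.06033/0.01832 = -3.293.
Two-sided p-value ≈ 2·Φ(−3.293) = 0.0010; since p < α = 0.05, reject H₀.

z = -3.293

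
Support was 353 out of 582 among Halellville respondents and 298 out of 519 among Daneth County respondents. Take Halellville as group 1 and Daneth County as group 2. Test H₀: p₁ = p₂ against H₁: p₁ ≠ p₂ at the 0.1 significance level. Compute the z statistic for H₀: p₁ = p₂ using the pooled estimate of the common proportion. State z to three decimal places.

p̂₁ = 353/582 = 0.60653, p̂₂ = 298/519 = 0.57418.
Pooled p̂ = (353+298)/(582+519) = 651/1101 = 0.59128.
SE = √(p̂(1−p̂)(1/n₁+1/n₂)) = √(0.59128·0.40872·0.003645) = √(0.000880878) = 0.02968.
z = (0.60653 − 0.57418)/0.02968 = 0.03235/0.02968 = 1.090.
Two-sided p-value ≈ 2·Φ(−1.090) = 0.2758, so at α = 0.1 we fail to reject H₀.

z = 1.090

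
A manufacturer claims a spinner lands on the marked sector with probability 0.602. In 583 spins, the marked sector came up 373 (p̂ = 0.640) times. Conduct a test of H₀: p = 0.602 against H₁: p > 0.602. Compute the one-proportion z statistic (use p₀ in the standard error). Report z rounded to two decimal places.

p̂ = 373/583 ≈ 0.6398.
SE = √(p₀(1−p₀)/n) = √(0.2396/583) = 0.0203.
z = (0.6398 − 0.602)/0.0203 = 0.0378/0.0203 = 1.86.

z = 1.86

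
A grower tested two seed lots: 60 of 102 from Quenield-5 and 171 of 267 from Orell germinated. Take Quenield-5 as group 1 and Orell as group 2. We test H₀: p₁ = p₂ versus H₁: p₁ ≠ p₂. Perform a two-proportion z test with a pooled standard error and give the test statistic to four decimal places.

p̂₁ = 60/102 = 0.588235, p̂₂ = 171/267 = 0.640449.
Pooled p̂ = (60+171)/(102+267) = 231/369 = 0.626016.
SE = √(p̂(1−p̂)(1/n₁+1/n₂)) = √(0.626016·0.373984·0.0135492) = √(0.00317215) = 0.056322.
z = (0.588235 − 0.640449)/0.056322 = -0.052214/0.056322 = -0.9271.
Two-sided p-value ≈ 2·Φ(−0.927) = 0.3539.

z = -0.9271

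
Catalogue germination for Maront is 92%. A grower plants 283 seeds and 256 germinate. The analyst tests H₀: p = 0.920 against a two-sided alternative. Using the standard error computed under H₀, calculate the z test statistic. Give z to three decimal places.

p̂ = 256/283 = 0.90459.
Under H₀, SE = √(0.92·0.08/283) = √(0.000260071) = 0.01613.
z = (0.90459 − 0.92)/0.01613 = -0.01541/0.01613 = -0.955.

z = -0.955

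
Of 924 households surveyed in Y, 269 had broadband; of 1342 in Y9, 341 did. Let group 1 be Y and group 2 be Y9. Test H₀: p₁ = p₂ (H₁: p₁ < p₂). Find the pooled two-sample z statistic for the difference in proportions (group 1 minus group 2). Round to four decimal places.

p̂₁ = 269/924 ≈ 0.2911255, p̂₂ = 341/1342 ≈ 0.2540984.
Pooled p̂ = (269+341)/(924+1342) = 610/2266 = 0.2691968.
SE = √(p̂(1−p̂)(1/n₁+1/n₂)) = √(0.2691968·0.7308032·0.00182741) = √(0.000359506) = 0.0189606.
z = (0.2911255 − 0.2540984)/0.0189606 = 0.0370271/0.0189606 = 1.9528.
p-value = P(Z < 1.953) ≈ 0.9746.

z = 1.9528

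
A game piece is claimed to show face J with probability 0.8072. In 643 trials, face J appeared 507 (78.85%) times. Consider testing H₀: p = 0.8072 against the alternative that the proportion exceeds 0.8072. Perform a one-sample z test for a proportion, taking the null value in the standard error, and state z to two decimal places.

z = -1.20

p̂ = 507/643 ≈ 0.7885.
Under H₀, SE = √(0.8072·0.1928/643) = √(0.000242034) = 0.0156.
z = (0.7885 − 0.8072)/0.0156 = -0.0187/0.0156 = -1.20.
p-value = P(Z > -1.203) ≈ 0.8854.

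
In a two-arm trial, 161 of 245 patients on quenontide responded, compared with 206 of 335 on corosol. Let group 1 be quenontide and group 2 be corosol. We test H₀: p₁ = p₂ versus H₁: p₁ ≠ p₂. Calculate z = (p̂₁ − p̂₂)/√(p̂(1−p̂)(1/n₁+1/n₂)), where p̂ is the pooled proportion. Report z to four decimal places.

p̂₁ = 161/245 ≈ 0.657143, p̂₂ = 206/335 ≈ 0.614925.
Pooled p̂ = (161+206)/(245+335) = 367/580 = 0.632759.
SE = √(0.232375 × 0.00706671) = 0.040523.
z = (0.657143 − 0.614925)/0.040523 = 0.042218/0.040523 = 1.0418.
p-value = 2·P(Z > 1.042) ≈ 0.2975.

z = 1.0418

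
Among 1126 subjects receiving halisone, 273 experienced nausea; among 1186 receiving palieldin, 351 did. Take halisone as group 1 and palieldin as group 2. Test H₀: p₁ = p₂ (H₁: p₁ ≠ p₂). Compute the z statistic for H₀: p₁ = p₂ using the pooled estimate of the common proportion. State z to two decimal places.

z = -2.90

p̂₁ = 273/1126 = 0.24245, p̂₂ = 351/1186 = 0.29595.
Pooled p̂ = (273+351)/(1126+1186) = 624/2312 = 0.26990.
SE = √(p̂(1−p̂)(1/n₁+1/n₂)) = √(0.26990·0.73010·0.00173127) = √(0.000341151) = 0.01847.
z = (0.24245 − 0.29595)/0.01847 = -0.05350/0.01847 = -2.90.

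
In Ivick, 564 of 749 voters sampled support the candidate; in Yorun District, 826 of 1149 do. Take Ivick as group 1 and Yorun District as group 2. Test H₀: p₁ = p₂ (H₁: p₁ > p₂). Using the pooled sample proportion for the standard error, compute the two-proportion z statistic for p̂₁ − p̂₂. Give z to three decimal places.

p̂₁ = 564/749 ≈ 0.75300, p̂₂ = 826/1149 ≈ 0.71889.
Pooled p̂ = (564+826)/(749+1149) = 1390/1898 = 0.73235.
SE = √(0.196014 × 0.00220544) = 0.02079.
z = (0.75300 − 0.71889)/0.02079 = 0.03411/0.02079 = 1.641.
p-value = P(Z > 1.641) ≈ 0.0504.

z = 1.641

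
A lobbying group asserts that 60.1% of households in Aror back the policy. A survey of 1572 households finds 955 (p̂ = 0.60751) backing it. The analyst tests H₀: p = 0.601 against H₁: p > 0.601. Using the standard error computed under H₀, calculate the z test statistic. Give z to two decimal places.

z = 0.53

p̂ = 955/1572 = 0.60751.
Standard error under H₀: √(0.601×0.399/1572) = 0.01235.
z = (0.60751 − 0.601)/0.01235 = 0.00651/0.01235 = 0.53.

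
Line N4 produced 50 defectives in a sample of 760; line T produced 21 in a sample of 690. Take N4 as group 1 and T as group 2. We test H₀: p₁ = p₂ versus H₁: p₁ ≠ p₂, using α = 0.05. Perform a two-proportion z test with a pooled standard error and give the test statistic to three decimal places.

p̂₁ = 50/760 ≈ 0.065789, p̂₂ = 21/690 ≈ 0.030435.
Pooled p̂ = (50+21)/(760+690) = 71/1450 = 0.048966.
SE = √(0.0465679 × 0.00276506) = 0.011347.
z = (0.065789 − 0.030435)/0.011347 = 0.035354/0.011347 = 3.116.
Two-sided p-value ≈ 2·Φ(−3.116) = 0.0018, so at α = 0.05 we reject H₀.

z = 3.116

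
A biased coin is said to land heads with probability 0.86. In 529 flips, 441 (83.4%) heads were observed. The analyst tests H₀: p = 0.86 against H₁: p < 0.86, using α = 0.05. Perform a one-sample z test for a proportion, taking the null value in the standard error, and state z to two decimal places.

z = -1.75

p̂ = 441/529 ≈ 0.8336.
Under H₀, SE = √(0.86·0.14/529) = √(0.000227599) = 0.0151.
z = (0.8336 − 0.86)/0.0151 = -0.0264/0.0151 = -1.75.
p-value = P(Z < -1.747) ≈ 0.0403; since p < α = 0.05, reject H₀.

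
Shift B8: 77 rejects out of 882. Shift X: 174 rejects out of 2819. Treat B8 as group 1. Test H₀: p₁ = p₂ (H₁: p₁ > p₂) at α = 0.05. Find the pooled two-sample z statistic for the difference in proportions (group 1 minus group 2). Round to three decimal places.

p̂₁ = 77/882 ≈ 0.08730, p̂₂ = 174/2819 ≈ 0.06172.
Pooled p̂ = (77+174)/(882+2819) = 251/3701 = 0.06782.
SE = √(p̂(1−p̂)(1/n₁+1/n₂)) = √(0.06782·0.93218·0.00148852) = √(9.41044e-05) = 0.00970.
z = (0.08730 − 0.06172)/0.00970 = 0.02558/0.00970 = 2.637.
p-value = P(Z > 2.637) ≈ 0.0042. With α = 0.05, reject H₀.

z = 2.637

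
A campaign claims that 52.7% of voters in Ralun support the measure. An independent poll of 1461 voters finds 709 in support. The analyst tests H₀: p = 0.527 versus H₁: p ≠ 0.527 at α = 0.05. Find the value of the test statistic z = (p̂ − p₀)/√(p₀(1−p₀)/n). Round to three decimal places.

z = -3.194

p̂ = 709/1461 ≈ 0.48528.
Standard error under H₀: √(0.527×0.473/1461) = 0.01306.
z = (0.48528 − 0.527)/0.01306 = -0.04172/0.01306 = -3.194.
Two-sided p-value ≈ 2·Φ(−3.194) = 0.0014, so at α = 0.05 we reject H₀.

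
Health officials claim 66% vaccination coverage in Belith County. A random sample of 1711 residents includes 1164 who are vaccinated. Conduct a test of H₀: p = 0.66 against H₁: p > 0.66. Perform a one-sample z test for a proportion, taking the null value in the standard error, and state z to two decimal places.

z = 1.77

p̂ = 1164/1711 = 0.6803.
SE = √(p₀(1−p₀)/n) = √(0.2244/1711) = 0.0115.
z = (0.6803 − 0.66)/0.0115 = 0.0203/0.0115 = 1.77.
p-value = P(Z > 1.773) ≈ 0.0381.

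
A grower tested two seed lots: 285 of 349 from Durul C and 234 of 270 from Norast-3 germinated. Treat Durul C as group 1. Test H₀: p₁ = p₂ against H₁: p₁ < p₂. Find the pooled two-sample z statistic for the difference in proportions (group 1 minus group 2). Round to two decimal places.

p̂₁ = 285/349 = 0.8166, p̂₂ = 234/270 = 0.8667.
Pooled p̂ = (285+234)/(349+270) = 519/619 = 0.8384.
SE = √(p̂(1−p̂)(1/n₁+1/n₂)) = √(0.8384·0.1616·0.00656903) = √(0.00088979) = 0.0298.
z = (0.8166 − 0.8667)/0.0298 = -0.0501/0.0298 = -1.68.

z = -1.68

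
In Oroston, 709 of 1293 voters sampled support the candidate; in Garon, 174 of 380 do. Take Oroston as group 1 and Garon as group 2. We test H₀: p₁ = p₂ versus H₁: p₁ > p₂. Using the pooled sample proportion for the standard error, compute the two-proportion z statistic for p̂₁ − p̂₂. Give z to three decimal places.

z = 3.105

p̂₁ = 709/1293 = 0.54834, p̂₂ = 174/380 = 0.45789.
Pooled p̂ = (709+174)/(1293+380) = 883/1673 = 0.52779.
SE = √(0.249227 × 0.00340497) = 0.02913.
z = (0.54834 − 0.45789)/0.02913 = 0.09045/0.02913 = 3.105.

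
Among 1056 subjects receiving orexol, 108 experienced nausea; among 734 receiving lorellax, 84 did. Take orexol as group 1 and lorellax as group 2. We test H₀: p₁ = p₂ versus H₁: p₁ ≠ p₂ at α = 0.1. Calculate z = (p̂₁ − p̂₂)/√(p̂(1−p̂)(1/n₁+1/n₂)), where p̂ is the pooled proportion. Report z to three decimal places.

z = -0.818

p̂₁ = 108/1056 = 0.10227, p̂₂ = 84/734 = 0.11444.
Pooled p̂ = (108+84)/(1056+734) = 192/1790 = 0.10726.
SE = √(0.0957573 × 0.00230937) = 0.01487.
z = (0.10227 − 0.11444)/0.01487 = -0.01217/0.01487 = -0.818.
Two-sided p-value ≈ 2·Φ(−0.818) = 0.4132; since p > α = 0.1, fail to reject H₀.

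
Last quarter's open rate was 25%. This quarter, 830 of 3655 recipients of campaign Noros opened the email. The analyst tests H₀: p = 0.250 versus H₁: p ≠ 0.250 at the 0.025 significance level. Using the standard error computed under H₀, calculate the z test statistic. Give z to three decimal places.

p̂ = 830/3655 = 0.227086.
SE = √(p₀(1−p₀)/n) = √(0.1875/3655) = 0.007162.
z = (0.227086 − 0.25)/0.007162 = -0.022914/0.007162 = -3.199.
p-value = 2·P(Z > 3.199) ≈ 0.0014, so at α = 0.025 we reject H₀.

z = -3.199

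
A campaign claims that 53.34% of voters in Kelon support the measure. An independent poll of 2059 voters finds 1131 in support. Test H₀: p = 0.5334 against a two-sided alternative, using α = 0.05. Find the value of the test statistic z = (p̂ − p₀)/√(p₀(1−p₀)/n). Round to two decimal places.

p̂ = 1131/2059 = 0.5493.
Standard error under H₀: √(0.5334×0.4666/2059) = 0.0110.
z = (0.5493 − 0.5334)/0.0110 = 0.0159/0.0110 = 1.45.
Two-sided p-value ≈ 2·Φ(−1.446) = 0.1482; since p > α = 0.05, fail to reject H₀.

z = 1.45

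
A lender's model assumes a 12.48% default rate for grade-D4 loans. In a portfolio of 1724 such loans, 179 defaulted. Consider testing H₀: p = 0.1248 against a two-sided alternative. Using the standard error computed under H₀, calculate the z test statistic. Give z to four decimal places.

p̂ = 179/1724 ≈ 0.1038283.
SE = √(p₀(1−p₀)/n) = √(0.10922/1724) = 0.0079596.
z = (0.1038283 − 0.1248)/0.0079596 = -0.0209717/0.0079596 = -2.6348.

z = -2.6348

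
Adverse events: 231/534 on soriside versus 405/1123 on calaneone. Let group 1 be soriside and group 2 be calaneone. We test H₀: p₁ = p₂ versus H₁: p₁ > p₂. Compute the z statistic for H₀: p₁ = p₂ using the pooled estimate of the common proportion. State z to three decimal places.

z = 2.814

p̂₁ = 231/534 ≈ 0.432584, p̂₂ = 405/1123 ≈ 0.360641.
Pooled p̂ = (231+405)/(534+1123) = 636/1657 = 0.383826.
SE = √(0.236504 × 0.00276313) = 0.025563.
z = (0.432584 − 0.360641)/0.025563 = 0.071943/0.025563 = 2.814.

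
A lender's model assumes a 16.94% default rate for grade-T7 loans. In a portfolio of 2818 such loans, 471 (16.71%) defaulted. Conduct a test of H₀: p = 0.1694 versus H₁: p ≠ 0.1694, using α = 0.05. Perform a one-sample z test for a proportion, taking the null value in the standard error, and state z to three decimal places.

p̂ = 471/2818 ≈ 0.16714.
Under H₀, SE = √(0.1694·0.8306/2818) = √(4.99303e-05) = 0.00707.
z = (0.16714 − 0.1694)/0.00707 = -0.00226/0.00707 = -0.320.
p-value = 2·P(Z > 0.320) ≈ 0.7491; since p > α = 0.05, fail to reject H₀.

z = -0.320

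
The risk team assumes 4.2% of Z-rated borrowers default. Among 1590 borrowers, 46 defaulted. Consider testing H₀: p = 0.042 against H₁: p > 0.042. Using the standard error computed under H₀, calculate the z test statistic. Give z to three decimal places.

z = -2.598

p̂ = 46/1590 = 0.02893.
Standard error under H₀: √(0.042×0.958/1590) = 0.00503.
z = (0.02893 − 0.042)/0.00503 = -0.01307/0.00503 = -2.598.
p-value = P(Z > -2.598) ≈ 0.9953.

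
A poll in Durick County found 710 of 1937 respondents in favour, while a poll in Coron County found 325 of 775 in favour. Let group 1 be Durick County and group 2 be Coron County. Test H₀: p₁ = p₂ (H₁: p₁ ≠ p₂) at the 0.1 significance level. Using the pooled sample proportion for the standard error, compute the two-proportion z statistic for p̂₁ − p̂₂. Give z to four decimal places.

p̂₁ = 710/1937 = 0.366546, p̂₂ = 325/775 = 0.419355.
Pooled p̂ = (710+325)/(1937+775) = 1035/2712 = 0.381637.
SE = √(p̂(1−p̂)(1/n₁+1/n₂)) = √(0.381637·0.618363·0.00180658) = √(0.000426336) = 0.020648.
z = (0.366546 − 0.419355)/0.020648 = -0.052809/0.020648 = -2.5576.
p-value = 2·P(Z > 2.558) ≈ 0.0105, so at α = 0.1 we reject H₀.

z = -2.5576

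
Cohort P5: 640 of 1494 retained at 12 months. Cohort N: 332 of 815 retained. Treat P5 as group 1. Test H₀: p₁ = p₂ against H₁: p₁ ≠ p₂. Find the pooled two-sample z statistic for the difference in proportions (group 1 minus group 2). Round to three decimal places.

p̂₁ = 640/1494 ≈ 0.42838, p̂₂ = 332/815 ≈ 0.40736.
Pooled p̂ = (640+332)/(1494+815) = 972/2309 = 0.42096.
SE = √(0.243753 × 0.00189634) = 0.02150.
z = (0.42838 − 0.40736)/0.02150 = 0.02102/0.02150 = 0.978.
p-value = 2·P(Z > 0.978) ≈ 0.3283.

z = 0.978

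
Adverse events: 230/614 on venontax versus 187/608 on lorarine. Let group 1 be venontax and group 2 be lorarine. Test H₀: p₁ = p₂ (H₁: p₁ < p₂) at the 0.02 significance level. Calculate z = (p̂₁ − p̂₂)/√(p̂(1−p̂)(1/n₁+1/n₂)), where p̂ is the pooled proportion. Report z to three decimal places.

p̂₁ = 230/614 ≈ 0.374593, p̂₂ = 187/608 ≈ 0.307566.
Pooled p̂ = (230+187)/(614+608) = 417/1222 = 0.341244.
SE = √(0.224796 × 0.0032734) = 0.027127.
z = (0.374593 − 0.307566)/0.027127 = 0.067027/0.027127 = 2.471.
p-value = P(Z < 2.471) ≈ 0.9933, so at α = 0.02 we fail to reject H₀.

z = 2.471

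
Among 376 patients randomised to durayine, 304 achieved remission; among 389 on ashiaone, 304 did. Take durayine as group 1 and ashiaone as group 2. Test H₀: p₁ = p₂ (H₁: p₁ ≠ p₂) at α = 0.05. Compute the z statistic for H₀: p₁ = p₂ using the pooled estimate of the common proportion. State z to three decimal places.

p̂₁ = 304/376 = 0.80851, p̂₂ = 304/389 = 0.78149.
Pooled p̂ = (304+304)/(376+389) = 608/765 = 0.79477.
SE = √(p̂(1−p̂)(1/n₁+1/n₂)) = √(0.79477·0.20523·0.00523027) = √(0.000853109) = 0.02921.
z = (0.80851 − 0.78149)/0.02921 = 0.02702/0.02921 = 0.925.
Two-sided p-value ≈ 2·Φ(−0.925) = 0.3549, so at α = 0.05 we fail to reject H₀.

z = 0.925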